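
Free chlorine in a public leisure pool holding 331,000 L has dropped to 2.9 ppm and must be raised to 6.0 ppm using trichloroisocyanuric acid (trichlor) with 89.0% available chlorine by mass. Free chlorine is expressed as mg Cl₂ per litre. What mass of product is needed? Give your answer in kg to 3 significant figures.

1.15 kg

Chlorine deficit: 6.0 − 2.9 = 3.1 ppm = 3.1 mg/L as Cl₂.
Cl₂ equivalent needed: 3.1 mg/L × 331,000 L = 1,026,000 mg = 1026 g.
Product at 89.0% available chlorine: 1026 / 0.89 = 1153 g.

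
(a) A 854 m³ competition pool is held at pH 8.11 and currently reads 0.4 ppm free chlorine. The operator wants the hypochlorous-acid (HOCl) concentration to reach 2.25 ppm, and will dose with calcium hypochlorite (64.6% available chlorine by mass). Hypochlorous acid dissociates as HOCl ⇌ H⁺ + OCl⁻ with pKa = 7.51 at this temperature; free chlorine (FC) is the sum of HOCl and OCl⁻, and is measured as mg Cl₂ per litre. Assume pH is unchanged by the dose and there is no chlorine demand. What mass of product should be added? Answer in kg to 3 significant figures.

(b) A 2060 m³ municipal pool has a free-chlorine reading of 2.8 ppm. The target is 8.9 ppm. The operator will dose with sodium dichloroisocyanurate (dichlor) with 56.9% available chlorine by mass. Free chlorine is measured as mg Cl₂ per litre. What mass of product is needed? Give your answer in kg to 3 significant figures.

(a) 14.3 kg; (b) 22.1 kg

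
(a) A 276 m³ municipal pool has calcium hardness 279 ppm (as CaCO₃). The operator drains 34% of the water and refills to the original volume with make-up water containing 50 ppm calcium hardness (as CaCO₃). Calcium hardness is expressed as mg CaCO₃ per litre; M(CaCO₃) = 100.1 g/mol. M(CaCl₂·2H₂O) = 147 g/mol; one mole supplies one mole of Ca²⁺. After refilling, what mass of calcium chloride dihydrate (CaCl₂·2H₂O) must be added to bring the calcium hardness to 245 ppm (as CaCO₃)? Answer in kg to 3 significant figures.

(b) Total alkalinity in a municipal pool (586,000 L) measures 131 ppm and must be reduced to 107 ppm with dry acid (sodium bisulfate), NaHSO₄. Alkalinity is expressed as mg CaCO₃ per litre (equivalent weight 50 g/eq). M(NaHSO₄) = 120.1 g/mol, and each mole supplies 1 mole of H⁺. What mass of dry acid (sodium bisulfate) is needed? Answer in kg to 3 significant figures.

(a) 17.8 kg; (b) 33.8 kg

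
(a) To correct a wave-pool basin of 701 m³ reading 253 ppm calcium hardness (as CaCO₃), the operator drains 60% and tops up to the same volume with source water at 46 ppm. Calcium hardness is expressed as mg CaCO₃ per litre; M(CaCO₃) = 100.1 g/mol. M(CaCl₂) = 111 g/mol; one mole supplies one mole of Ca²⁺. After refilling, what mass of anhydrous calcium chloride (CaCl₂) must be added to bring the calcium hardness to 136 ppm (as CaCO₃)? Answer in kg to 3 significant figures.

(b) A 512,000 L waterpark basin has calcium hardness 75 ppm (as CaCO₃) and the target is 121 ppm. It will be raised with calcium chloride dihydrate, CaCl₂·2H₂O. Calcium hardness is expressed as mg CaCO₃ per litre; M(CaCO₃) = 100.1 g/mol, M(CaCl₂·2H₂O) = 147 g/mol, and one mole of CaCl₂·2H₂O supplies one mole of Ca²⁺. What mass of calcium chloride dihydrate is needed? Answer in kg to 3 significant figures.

(a) 5.60 kg; (b) 34.6 kg

(a) Volume: 701 m³ = 701,000 L.
(a) After draining 60% and refilling: 253 × 0.40 + 46 × 0.60 = 128.8 ppm.
(a) Deficit to target: 136 − 128.8 = 7.2 mg/L.
(a) As CaCO₃: 7.2 mg/L × 701,000 L = 5047 g; ÷ 100.1 = 50.42 mol Ca²⁺.
(a) Mass: 50.42 × 111 = 5597 g.

(b) Hardness to add: (121 − 75) = 46 mg/L as CaCO₃ × 512,000 L = 23,550 g as CaCO₃.
(b) Moles of Ca²⁺ (1 mol Ca²⁺ ≡ 1 mol CaCO₃): 23,550 / 100.1 g/mol = 235.3 mol.
(b) Mass of CaCl₂·2H₂O: 235.3 × 147 = 34,590 g.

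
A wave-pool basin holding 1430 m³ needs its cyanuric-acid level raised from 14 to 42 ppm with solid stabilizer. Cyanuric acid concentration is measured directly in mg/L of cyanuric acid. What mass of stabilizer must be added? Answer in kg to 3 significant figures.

Volume: 1430 m³ = 1,430,000 L.
CYA to add: (42 − 14) = 28 mg/L × 1,430,000 L = 40,040 g cyanuric acid.

40.0 kg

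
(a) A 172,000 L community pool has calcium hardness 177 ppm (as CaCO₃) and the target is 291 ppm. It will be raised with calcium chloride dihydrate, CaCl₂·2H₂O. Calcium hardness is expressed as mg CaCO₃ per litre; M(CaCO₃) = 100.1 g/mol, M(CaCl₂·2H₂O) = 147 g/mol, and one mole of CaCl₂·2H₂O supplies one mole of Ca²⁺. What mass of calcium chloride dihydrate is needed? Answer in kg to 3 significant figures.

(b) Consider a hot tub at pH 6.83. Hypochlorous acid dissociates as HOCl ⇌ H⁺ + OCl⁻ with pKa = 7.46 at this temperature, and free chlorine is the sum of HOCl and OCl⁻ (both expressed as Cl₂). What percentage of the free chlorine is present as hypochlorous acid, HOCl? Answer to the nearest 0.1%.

(a) Hardness to add: (291 − 177) = 114 mg/L as CaCO₃ × 172,000 L = 19,610 g as CaCO₃.
(a) Moles of Ca²⁺ (1 mol Ca²⁺ ≡ 1 mol CaCO₃): 19,610 / 100.1 g/mol = 195.9 mol.
(a) Mass of CaCl₂·2H₂O: 195.9 × 147 = 28,790 g.

(b) [OCl⁻]/[HOCl] = 10^(pH − pKa) = 10^(6.83 − 7.46) = 10^-0.63 = 0.2344.
(b) Fraction as HOCl = 1 / (1 + 0.2344) = 0.8101.

(a) 28.8 kg; (b) 81.0%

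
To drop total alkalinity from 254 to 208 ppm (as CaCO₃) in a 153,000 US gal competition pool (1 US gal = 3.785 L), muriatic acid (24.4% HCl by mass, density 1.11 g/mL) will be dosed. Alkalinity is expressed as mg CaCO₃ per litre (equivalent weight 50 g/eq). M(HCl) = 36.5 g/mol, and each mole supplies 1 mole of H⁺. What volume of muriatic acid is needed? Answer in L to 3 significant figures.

Volume: 153,000 US gal × 3.785 L/gal = 579,105 L.
Alkalinity to neutralize: (254 − 208) = 46 mg/L as CaCO₃ × 579,105 L = 26,640 g as CaCO₃.
Equivalents of H⁺ required: 26,640 ÷ 50 g/eq = 532.8 eq = 532.8 mol HCl.
Mass of HCl: 532.8 × 36.5 = 19,450 g.
Mass of 24.4% solution: 19,450 / 0.244 = 79,700 g.
Volume: 79,700 g ÷ 1.11 g/mL = 71,800 mL.

71.8 L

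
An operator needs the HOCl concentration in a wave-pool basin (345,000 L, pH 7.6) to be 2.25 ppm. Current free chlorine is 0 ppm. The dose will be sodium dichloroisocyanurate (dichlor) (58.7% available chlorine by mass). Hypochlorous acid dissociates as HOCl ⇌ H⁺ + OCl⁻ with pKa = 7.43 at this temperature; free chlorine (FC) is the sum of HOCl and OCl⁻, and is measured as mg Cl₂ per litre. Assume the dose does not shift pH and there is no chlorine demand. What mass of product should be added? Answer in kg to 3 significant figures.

3.28 kg

[OCl⁻]/[HOCl] = 10^(pH − pKa) = 10^(7.6 − 7.43) = 1.479; fraction as HOCl = 1/(1 + 1.479) = 0.4034.
Free chlorine required for 2.25 ppm HOCl: 2.25 / 0.4034 = 5.578 ppm.
FC to add: 5.578 − 0 = 5.578 mg/L as Cl₂.
Cl₂ equivalent: 5.578 mg/L × 345,000 L = 1924 g.
Product at 58.7% available Cl: 1924 / 0.587 = 3278 g.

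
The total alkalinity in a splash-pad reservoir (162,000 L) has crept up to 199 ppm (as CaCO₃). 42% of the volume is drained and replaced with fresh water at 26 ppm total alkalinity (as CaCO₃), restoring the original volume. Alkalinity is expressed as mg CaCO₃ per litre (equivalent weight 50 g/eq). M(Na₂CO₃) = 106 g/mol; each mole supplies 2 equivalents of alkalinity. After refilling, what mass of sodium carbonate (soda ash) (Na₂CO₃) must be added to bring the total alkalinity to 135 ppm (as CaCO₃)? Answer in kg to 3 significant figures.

After draining 42% and refilling: 199 × 0.58 + 26 × 0.42 = 126.34 ppm.
Deficit to target: 135 − 126.34 = 8.66 mg/L.
As CaCO₃: 8.66 mg/L × 162,000 L = 1403 g; ÷ 50 g/eq ÷ 2 = 14.03 mol Na₂CO₃.
Mass: 14.03 × 106 = 1487 g.

1.49 kg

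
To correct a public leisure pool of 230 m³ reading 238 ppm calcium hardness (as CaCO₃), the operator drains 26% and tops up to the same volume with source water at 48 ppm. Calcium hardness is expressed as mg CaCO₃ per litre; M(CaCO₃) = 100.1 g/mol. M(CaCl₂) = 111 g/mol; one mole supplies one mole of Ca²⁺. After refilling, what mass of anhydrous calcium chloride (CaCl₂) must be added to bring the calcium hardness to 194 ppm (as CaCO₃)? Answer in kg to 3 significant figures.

Volume: 230 m³ = 230,000 L.
After draining 26% and refilling: 238 × 0.74 + 48 × 0.26 = 188.6 ppm.
Deficit to target: 194 − 188.6 = 5.4 mg/L.
As CaCO₃: 5.4 mg/L × 230,000 L = 1242 g; ÷ 100.1 = 12.41 mol Ca²⁺.
Mass: 12.41 × 111 = 1377 g.

1.38 kg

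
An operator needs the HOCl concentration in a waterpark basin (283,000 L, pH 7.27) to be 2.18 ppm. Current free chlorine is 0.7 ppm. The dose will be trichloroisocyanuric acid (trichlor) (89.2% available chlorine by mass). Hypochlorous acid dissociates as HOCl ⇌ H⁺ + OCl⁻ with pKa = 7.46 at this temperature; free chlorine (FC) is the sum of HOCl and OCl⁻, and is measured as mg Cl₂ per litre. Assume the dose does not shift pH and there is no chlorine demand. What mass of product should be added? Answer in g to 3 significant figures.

916 g

[OCl⁻]/[HOCl] = 10^(pH − pKa) = 10^(7.27 − 7.46) = 0.6457; fraction as HOCl = 1/(1 + 0.6457) = 0.6077.
Free chlorine required for 2.18 ppm HOCl: 2.18 / 0.6077 = 3.588 ppm.
FC to add: 3.588 − 0.7 = 2.888 mg/L as Cl₂.
Cl₂ equivalent: 2.888 mg/L × 283,000 L = 817.2 g.
Product at 89.2% available Cl: 817.2 / 0.892 = 916.1 g.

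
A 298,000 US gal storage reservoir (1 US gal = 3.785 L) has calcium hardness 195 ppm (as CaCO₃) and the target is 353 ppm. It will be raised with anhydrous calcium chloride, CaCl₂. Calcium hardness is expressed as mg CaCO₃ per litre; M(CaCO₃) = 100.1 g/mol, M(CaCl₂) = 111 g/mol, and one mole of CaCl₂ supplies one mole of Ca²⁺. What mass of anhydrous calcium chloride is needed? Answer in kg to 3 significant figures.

Volume: 298,000 US gal × 3.785 L/gal = 1,127,930 L.
Hardness to add: (353 − 195) = 158 mg/L as CaCO₃ × 1,127,930 L = 178,200 g as CaCO₃.
Moles of Ca²⁺ (1 mol Ca²⁺ ≡ 1 mol CaCO₃): 178,200 / 100.1 g/mol = 1780 mol.
Mass of CaCl₂: 1780 × 111 = 197,600 g.

198 kg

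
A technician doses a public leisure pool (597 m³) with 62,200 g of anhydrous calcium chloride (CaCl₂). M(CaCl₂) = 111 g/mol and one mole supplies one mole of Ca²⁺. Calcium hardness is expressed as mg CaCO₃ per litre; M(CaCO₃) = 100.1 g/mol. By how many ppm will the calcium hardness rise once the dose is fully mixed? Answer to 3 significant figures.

94.0 ppm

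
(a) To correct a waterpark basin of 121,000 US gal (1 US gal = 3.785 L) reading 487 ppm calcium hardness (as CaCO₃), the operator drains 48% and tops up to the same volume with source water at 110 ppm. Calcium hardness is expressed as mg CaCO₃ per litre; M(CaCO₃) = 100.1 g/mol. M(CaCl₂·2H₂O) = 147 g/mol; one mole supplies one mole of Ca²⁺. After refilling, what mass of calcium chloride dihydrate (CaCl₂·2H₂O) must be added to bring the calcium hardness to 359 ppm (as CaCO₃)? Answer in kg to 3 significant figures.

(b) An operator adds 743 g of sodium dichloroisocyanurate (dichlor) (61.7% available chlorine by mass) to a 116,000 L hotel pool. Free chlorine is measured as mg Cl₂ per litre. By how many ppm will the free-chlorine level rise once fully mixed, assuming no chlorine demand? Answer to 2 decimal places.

(a) 35.6 kg; (b) 3.95 ppm

(a) Volume: 121,000 US gal × 3.785 L/gal = 457,985 L.
(a) After draining 48% and refilling: 487 × 0.52 + 110 × 0.48 = 306.04 ppm.
(a) Deficit to target: 359 − 306.04 = 52.96 mg/L.
(a) As CaCO₃: 52.96 mg/L × 457,985 L = 24,250 g; ÷ 100.1 = 242.3 mol Ca²⁺.
(a) Mass: 242.3 × 147 = 35,620 g.

(b) Available chlorine delivered: 743 g × 0.617 = 458.4 g as Cl₂.
(b) Concentration rise: 458.4 g / 116,000 L = 3.952 mg/L = 3.95 ppm.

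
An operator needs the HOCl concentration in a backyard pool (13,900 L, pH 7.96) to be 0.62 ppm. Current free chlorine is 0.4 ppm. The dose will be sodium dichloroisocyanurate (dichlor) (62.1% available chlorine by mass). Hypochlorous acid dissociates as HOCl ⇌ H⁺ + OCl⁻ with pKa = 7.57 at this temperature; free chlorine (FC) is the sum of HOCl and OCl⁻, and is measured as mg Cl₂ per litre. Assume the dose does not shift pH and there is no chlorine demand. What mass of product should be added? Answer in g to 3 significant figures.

39.0 g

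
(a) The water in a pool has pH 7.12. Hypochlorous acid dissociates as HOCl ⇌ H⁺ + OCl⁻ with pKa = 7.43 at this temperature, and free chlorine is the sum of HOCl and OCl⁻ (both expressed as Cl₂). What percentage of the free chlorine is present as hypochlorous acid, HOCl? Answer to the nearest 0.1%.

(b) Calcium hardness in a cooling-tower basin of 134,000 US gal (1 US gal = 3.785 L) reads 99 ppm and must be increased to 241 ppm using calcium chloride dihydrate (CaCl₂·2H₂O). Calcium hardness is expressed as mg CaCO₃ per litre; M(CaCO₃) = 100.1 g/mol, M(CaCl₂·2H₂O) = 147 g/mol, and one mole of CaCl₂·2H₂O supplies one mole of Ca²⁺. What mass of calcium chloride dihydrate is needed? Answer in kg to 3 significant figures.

(a) 67.1%; (b) 106 kg

(a) [OCl⁻]/[HOCl] = 10^(pH − pKa) = 10^(7.12 − 7.43) = 10^-0.31 = 0.4898.
(a) Fraction as HOCl = 1 / (1 + 0.4898) = 0.6712.

(b) Volume: 134,000 US gal × 3.785 L/gal = 507,190 L.
(b) Hardness to add: (241 − 99) = 142 mg/L as CaCO₃ × 507,190 L = 72,020 g as CaCO₃.
(b) Moles of Ca²⁺ (1 mol Ca²⁺ ≡ 1 mol CaCO₃): 72,020 / 100.1 g/mol = 719.5 mol.
(b) Mass of CaCl₂·2H₂O: 719.5 × 147 = 105,800 g.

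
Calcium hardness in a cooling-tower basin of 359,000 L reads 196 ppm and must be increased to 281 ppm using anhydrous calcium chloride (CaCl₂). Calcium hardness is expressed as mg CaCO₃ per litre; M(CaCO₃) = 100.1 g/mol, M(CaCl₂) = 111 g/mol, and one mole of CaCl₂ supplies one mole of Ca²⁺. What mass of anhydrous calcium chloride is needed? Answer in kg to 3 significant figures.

33.8 kg

Hardness to add: (281 − 196) = 85 mg/L as CaCO₃ × 359,000 L = 30,520 g as CaCO₃.
Moles of Ca²⁺ (1 mol Ca²⁺ ≡ 1 mol CaCO₃): 30,520 / 100.1 g/mol = 304.8 mol.
Mass of CaCl₂: 304.8 × 111 = 33,840 g.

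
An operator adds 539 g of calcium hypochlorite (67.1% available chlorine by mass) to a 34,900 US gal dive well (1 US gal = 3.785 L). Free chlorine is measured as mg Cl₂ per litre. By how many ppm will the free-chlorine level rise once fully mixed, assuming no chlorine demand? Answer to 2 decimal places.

Volume: 34,900 US gal × 3.785 L/gal = 132,096 L.
Available chlorine delivered: 539 g × 0.671 = 361.7 g as Cl₂.
Concentration rise: 361.7 g / 132,096 L = 2.738 mg/L = 2.74 ppm.

2.74 ppm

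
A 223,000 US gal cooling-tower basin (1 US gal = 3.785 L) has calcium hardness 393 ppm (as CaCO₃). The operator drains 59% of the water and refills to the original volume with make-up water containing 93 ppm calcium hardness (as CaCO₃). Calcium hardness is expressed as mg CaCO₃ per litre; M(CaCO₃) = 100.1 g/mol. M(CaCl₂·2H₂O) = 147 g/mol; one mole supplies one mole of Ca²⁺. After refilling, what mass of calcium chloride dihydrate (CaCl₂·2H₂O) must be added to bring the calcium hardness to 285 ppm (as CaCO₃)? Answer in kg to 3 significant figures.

85.5 kg

Volume: 223,000 US gal × 3.785 L/gal = 844,055 L.
After draining 59% and refilling: 393 × 0.41 + 93 × 0.59 = 216 ppm.
Deficit to target: 285 − 216 = 69 mg/L.
As CaCO₃: 69 mg/L × 844,055 L = 58,240 g; ÷ 100.1 = 581.8 mol Ca²⁺.
Mass: 581.8 × 147 = 85,530 g.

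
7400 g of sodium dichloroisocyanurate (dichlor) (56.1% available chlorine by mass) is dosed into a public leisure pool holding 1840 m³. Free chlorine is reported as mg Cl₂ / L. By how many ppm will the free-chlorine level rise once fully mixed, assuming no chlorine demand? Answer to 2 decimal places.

Volume: 1840 m³ = 1,840,000 L.
Available chlorine delivered: 7400 g × 0.561 = 4151 g as Cl₂.
Concentration rise: 4151 g / 1,840,000 L = 2.256 mg/L = 2.26 ppm.

2.26 ppm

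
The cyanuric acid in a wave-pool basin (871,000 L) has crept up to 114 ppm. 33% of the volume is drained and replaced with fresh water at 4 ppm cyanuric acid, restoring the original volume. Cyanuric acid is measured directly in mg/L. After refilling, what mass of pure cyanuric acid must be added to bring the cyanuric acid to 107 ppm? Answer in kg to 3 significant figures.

After draining 33% and refilling: 114 × 0.67 + 4 × 0.33 = 77.7 ppm.
Deficit to target: 107 − 77.7 = 29.3 mg/L.
Mass: 29.3 mg/L × 871,000 L = 25,520 g cyanuric acid.

25.5 kg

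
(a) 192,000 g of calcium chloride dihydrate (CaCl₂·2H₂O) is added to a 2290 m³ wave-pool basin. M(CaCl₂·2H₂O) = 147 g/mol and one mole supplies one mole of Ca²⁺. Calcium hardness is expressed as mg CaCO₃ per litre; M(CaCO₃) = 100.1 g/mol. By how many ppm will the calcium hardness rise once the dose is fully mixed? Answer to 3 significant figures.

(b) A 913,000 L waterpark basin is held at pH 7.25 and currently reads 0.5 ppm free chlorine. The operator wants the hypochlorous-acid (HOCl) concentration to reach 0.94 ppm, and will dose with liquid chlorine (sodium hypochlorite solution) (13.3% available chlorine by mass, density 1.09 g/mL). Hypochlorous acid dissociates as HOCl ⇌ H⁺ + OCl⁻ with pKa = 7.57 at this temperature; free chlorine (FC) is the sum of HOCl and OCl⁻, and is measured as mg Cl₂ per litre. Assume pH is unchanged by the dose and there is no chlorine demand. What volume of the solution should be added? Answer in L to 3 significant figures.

(a) Volume: 2290 m³ = 2,290,000 L.
(a) Moles of Ca²⁺: 192,000 g ÷ 147 g/mol = 1306 mol.
(a) As CaCO₃: 1306 mol × 100.1 g/mol = 130,700 g.
(a) Rise: 130,700 g / 2,290,000 L × 1000 = 57.09 mg/L.

(b) [OCl⁻]/[HOCl] = 10^(pH − pKa) = 10^(7.25 − 7.57) = 0.4786; fraction as HOCl = 1/(1 + 0.4786) = 0.6763.
(b) Free chlorine required for 0.94 ppm HOCl: 0.94 / 0.6763 = 1.39 ppm.
(b) FC to add: 1.39 − 0.5 = 0.8899 mg/L as Cl₂.
(b) Cl₂ equivalent: 0.8899 mg/L × 913,000 L = 812.5 g.
(b) Product at 13.3% available Cl: 812.5 / 0.133 = 6109 g.
(b) Volume: 6109 g ÷ 1.09 g/mL = 5605 mL.

(a) 57.1 ppm; (b) 5.60 L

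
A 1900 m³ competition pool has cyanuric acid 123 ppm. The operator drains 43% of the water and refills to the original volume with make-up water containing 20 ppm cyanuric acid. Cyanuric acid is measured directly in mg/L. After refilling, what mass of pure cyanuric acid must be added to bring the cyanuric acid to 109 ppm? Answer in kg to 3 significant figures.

Volume: 1900 m³ = 1,900,000 L.
After draining 43% and refilling: 123 × 0.57 + 20 × 0.43 = 78.71 ppm.
Deficit to target: 109 − 78.71 = 30.29 mg/L.
Mass: 30.29 mg/L × 1,900,000 L = 57,550 g cyanuric acid.

57.6 kg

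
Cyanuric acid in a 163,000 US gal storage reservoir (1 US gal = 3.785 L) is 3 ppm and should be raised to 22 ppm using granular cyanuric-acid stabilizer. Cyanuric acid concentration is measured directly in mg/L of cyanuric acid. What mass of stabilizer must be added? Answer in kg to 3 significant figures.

Volume: 163,000 US gal × 3.785 L/gal = 616,955 L.
CYA to add: (22 − 3) = 19 mg/L × 616,955 L = 11,720 g cyanuric acid.

11.7 kg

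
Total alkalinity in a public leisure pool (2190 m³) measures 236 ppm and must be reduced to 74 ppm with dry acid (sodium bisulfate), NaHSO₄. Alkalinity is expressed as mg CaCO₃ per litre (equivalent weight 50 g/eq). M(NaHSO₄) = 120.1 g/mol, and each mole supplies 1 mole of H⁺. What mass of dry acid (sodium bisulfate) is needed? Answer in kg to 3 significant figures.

852 kg

Volume: 2190 m³ = 2,190,000 L.
Alkalinity to neutralize: (236 − 74) = 162 mg/L as CaCO₃ × 2,190,000 L = 354,800 g as CaCO₃.
Equivalents of H⁺ required: 354,800 ÷ 50 g/eq = 7096 eq = 7096 mol NaHSO₄.
Mass of NaHSO₄: 7096 × 120.1 = 852,200 g.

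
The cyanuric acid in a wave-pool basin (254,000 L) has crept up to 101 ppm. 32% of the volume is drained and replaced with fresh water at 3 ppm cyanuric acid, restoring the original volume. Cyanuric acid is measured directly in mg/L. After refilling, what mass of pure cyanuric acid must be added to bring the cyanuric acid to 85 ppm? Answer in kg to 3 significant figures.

3.90 kg

After draining 32% and refilling: 101 × 0.68 + 3 × 0.32 = 69.64 ppm.
Deficit to target: 85 − 69.64 = 15.36 mg/L.
Mass: 15.36 mg/L × 254,000 L = 3901 g cyanuric acid.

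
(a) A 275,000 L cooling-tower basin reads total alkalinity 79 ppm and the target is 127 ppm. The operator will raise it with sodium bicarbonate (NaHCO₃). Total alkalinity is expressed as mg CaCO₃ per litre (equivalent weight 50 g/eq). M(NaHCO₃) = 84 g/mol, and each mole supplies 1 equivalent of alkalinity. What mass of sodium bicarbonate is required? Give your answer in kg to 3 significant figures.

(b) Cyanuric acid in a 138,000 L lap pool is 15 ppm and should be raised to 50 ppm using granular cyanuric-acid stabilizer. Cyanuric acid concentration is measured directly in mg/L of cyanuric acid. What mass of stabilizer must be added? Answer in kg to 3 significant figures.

(a) 22.2 kg; (b) 4.83 kg

(a) Alkalinity to add: (127 − 79) = 48 mg/L as CaCO₃ × 275,000 L = 13,200 g as CaCO₃.
(a) Equivalents: 13,200 g ÷ 50 g/eq = 264 eq.
(a) NaHCO₃ supplies 1 eq per mole → 264 mol.
(a) Mass: 264 mol × 84 g/mol = 22,180 g.

(b) CYA to add: (50 − 15) = 35 mg/L × 138,000 L = 4830 g cyanuric acid.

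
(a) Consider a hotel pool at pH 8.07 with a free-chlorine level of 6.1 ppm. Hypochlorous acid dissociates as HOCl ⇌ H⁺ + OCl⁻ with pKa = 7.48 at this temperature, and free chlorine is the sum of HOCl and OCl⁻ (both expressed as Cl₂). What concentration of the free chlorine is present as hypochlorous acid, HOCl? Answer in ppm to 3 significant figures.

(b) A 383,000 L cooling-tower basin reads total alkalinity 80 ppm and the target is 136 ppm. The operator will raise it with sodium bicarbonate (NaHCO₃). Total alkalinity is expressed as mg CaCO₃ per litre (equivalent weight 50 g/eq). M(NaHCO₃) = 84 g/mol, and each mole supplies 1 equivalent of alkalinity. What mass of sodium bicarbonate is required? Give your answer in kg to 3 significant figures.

(a) 1.25 ppm; (b) 36.0 kg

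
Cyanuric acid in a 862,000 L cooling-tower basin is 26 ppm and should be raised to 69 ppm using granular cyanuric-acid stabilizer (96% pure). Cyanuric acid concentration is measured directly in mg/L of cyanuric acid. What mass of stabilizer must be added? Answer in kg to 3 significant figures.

38.6 kg

CYA to add: (69 − 26) = 43 mg/L × 862,000 L = 37,070 g cyanuric acid.
At 96% purity: 37,070 / 0.96 = 38,610 g product.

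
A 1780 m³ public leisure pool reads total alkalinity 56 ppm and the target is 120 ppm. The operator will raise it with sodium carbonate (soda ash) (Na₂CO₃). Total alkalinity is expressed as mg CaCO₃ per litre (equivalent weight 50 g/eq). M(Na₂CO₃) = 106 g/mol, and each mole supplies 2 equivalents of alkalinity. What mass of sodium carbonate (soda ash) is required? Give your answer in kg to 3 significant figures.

121 kg

Volume: 1780 m³ = 1,780,000 L.
Alkalinity to add: (120 − 56) = 64 mg/L as CaCO₃ × 1,780,000 L = 113,900 g as CaCO₃.
Equivalents: 113,900 g ÷ 50 g/eq = 2278 eq.
Each mole of Na₂CO₃ supplies 2 eq, so 2278 / 2 = 1139 mol.
Mass: 1139 mol × 106 g/mol = 120,800 g.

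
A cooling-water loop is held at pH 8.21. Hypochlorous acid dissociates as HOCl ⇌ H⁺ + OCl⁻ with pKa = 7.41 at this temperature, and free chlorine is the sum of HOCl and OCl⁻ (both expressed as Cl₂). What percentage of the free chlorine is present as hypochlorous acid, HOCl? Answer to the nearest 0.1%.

[OCl⁻]/[HOCl] = 10^(pH − pKa) = 10^(8.21 − 7.41) = 10^0.80 = 6.31.
Fraction as HOCl = 1 / (1 + 6.31) = 0.1368.

13.7%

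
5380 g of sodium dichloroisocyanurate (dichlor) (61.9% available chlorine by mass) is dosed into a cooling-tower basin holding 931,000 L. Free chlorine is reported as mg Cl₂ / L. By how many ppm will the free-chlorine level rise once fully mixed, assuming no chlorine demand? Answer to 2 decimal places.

Available chlorine delivered: 5380 g × 0.619 = 3330 g as Cl₂.
Concentration rise: 3330 g / 931,000 L = 3.577 mg/L = 3.58 ppm.

3.58 ppm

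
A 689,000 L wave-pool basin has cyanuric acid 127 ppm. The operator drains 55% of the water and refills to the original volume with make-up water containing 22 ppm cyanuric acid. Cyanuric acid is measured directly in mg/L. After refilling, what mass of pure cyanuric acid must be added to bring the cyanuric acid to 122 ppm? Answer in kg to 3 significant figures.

36.3 kg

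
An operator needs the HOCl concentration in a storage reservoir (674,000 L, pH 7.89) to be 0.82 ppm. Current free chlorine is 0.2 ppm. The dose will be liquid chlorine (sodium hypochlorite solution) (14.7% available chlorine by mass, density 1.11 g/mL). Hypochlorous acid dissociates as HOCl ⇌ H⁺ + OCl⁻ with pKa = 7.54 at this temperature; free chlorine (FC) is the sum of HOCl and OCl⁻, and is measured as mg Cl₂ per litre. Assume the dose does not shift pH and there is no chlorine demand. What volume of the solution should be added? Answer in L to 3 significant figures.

10.1 L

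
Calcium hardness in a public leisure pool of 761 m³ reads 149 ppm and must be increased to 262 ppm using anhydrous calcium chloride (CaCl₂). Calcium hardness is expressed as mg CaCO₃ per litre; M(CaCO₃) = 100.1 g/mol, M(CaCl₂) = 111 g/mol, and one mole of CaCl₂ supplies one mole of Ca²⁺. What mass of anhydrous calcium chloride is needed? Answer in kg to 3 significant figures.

95.4 kg

Volume: 761 m³ = 761,000 L.
Hardness to add: (262 − 149) = 113 mg/L as CaCO₃ × 761,000 L = 85,990 g as CaCO₃.
Moles of Ca²⁺ (1 mol Ca²⁺ ≡ 1 mol CaCO₃): 85,990 / 100.1 g/mol = 859.1 mol.
Mass of CaCl₂: 859.1 × 111 = 95,360 g.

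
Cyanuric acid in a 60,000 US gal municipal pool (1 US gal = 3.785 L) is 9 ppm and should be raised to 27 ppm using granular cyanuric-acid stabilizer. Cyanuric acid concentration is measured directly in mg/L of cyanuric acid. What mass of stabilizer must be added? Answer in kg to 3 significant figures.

4.09 kg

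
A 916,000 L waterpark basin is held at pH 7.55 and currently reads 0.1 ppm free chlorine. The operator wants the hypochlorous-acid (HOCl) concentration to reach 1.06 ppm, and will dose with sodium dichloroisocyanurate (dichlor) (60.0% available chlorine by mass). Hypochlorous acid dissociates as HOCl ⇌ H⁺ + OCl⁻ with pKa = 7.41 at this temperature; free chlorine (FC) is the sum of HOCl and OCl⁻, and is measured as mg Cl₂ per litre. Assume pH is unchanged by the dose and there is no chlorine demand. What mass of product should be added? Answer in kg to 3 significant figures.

[OCl⁻]/[HOCl] = 10^(pH − pKa) = 10^(7.55 − 7.41) = 1.38; fraction as HOCl = 1/(1 + 1.38) = 0.4201.
Free chlorine required for 1.06 ppm HOCl: 1.06 / 0.4201 = 2.523 ppm.
FC to add: 2.523 − 0.1 = 2.423 mg/L as Cl₂.
Cl₂ equivalent: 2.423 mg/L × 916,000 L = 2220 g.
Product at 60.0% available Cl: 2220 / 0.6 = 3699 g.

3.70 kg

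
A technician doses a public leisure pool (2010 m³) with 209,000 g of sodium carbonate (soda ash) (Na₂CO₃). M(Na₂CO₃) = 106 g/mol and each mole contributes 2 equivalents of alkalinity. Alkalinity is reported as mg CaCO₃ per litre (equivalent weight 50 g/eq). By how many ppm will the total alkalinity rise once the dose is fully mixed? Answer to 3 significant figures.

98.1 ppm

Volume: 2010 m³ = 2,010,000 L.
Moles of Na₂CO₃: 209,000 g ÷ 106 g/mol = 1972 mol → 3943 eq of alkalinity.
As CaCO₃: 3943 eq × 50 g/eq = 197,200 g.
Rise: 197,200 g / 2,010,000 L × 1000 = 98.09 mg/L.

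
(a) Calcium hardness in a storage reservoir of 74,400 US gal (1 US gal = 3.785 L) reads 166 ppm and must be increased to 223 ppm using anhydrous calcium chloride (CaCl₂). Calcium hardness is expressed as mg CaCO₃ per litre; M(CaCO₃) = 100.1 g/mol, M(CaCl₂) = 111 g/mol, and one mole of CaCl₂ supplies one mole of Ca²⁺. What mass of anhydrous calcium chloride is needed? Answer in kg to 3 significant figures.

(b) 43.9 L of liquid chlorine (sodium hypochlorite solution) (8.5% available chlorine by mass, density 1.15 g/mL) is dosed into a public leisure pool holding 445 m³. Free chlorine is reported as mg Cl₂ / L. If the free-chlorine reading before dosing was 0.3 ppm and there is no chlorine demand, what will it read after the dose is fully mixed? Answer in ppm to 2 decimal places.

(a) Volume: 74,400 US gal × 3.785 L/gal = 281,604 L.
(a) Hardness to add: (223 − 166) = 57 mg/L as CaCO₃ × 281,604 L = 16,050 g as CaCO₃.
(a) Moles of Ca²⁺ (1 mol Ca²⁺ ≡ 1 mol CaCO₃): 16,050 / 100.1 g/mol = 160.4 mol.
(a) Mass of CaCl₂: 160.4 × 111 = 17,800 g.

(b) Volume: 445 m³ = 445,000 L.
(b) Mass of solution: 43.9 L × 1000 mL/L × 1.15 g/mL = 50,480 g.
(b) Available chlorine delivered: 50,480 g × 0.085 = 4291 g as Cl₂.
(b) Concentration rise: 4291 g / 445,000 L = 9.643 mg/L = 9.64 ppm.
(b) Final FC: 0.3 + 9.64 = 9.94 ppm.

(a) 17.8 kg; (b) 9.94 ppm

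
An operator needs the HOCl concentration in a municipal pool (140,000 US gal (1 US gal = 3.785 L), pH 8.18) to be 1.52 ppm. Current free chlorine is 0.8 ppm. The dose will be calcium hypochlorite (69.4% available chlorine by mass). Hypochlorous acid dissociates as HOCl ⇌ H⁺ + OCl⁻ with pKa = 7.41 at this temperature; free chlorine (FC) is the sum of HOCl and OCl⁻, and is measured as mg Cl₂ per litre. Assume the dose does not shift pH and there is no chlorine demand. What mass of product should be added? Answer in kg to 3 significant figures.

7.38 kg

Volume: 140,000 US gal × 3.785 L/gal = 529,900 L.
[OCl⁻]/[HOCl] = 10^(pH − pKa) = 10^(8.18 − 7.41) = 5.888; fraction as HOCl = 1/(1 + 5.888) = 0.1452.
Free chlorine required for 1.52 ppm HOCl: 1.52 / 0.1452 = 10.47 ppm.
FC to add: 10.47 − 0.8 = 9.67 mg/L as Cl₂.
Cl₂ equivalent: 9.67 mg/L × 529,900 L = 5124 g.
Product at 69.4% available Cl: 5124 / 0.694 = 7384 g.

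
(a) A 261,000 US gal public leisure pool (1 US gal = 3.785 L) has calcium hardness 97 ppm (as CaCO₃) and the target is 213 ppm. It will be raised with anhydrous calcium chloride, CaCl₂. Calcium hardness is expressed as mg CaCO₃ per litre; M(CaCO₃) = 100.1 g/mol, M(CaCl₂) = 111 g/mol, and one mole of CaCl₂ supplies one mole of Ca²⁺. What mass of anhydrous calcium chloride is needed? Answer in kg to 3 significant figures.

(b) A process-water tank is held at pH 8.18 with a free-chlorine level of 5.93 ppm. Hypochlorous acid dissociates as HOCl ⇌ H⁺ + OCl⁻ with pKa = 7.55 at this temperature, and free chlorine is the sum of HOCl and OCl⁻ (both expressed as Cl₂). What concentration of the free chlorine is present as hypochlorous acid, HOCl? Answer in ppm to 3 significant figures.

(a) Volume: 261,000 US gal × 3.785 L/gal = 987,885 L.
(a) Hardness to add: (213 − 97) = 116 mg/L as CaCO₃ × 987,885 L = 114,600 g as CaCO₃.
(a) Moles of Ca²⁺ (1 mol Ca²⁺ ≡ 1 mol CaCO₃): 114,600 / 100.1 g/mol = 1145 mol.
(a) Mass of CaCl₂: 1145 × 111 = 127,100 g.

(b) [OCl⁻]/[HOCl] = 10^(pH − pKa) = 10^(8.18 − 7.55) = 10^0.63 = 4.266.
(b) Fraction as HOCl = 1 / (1 + 4.266) = 0.1899.
(b) HOCl = 0.1899 × 5.93 ppm = 1.126 ppm.

(a) 127 kg; (b) 1.13 ppm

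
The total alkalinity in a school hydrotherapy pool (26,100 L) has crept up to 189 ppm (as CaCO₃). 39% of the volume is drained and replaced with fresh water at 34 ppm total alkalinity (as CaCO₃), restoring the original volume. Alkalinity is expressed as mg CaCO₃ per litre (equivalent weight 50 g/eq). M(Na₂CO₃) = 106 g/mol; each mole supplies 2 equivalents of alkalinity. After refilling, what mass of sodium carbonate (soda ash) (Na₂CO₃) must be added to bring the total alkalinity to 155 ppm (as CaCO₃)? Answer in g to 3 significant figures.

732 g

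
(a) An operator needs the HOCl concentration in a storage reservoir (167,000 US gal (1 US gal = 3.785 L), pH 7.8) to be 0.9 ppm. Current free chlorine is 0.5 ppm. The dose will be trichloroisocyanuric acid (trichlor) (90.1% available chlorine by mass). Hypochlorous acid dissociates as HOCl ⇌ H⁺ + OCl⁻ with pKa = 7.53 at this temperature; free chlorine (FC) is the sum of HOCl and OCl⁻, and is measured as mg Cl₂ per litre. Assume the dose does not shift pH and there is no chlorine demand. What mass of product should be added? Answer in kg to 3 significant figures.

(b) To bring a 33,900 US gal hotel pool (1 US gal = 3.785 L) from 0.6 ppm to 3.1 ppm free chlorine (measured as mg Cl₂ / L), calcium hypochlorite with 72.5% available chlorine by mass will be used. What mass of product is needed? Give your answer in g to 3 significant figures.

(a) 1.46 kg; (b) 442 g

(a) Volume: 167,000 US gal × 3.785 L/gal = 632,095 L.
(a) [OCl⁻]/[HOCl] = 10^(pH − pKa) = 10^(7.8 − 7.53) = 1.862; fraction as HOCl = 1/(1 + 1.862) = 0.3494.
(a) Free chlorine required for 0.9 ppm HOCl: 0.9 / 0.3494 = 2.576 ppm.
(a) FC to add: 2.576 − 0.5 = 2.076 mg/L as Cl₂.
(a) Cl₂ equivalent: 2.076 mg/L × 632,095 L = 1312 g.
(a) Product at 90.1% available Cl: 1312 / 0.901 = 1456 g.

(b) Volume: 33,900 US gal × 3.785 L/gal = 128,312 L.
(b) Chlorine deficit: 3.1 − 0.6 = 2.5 ppm = 2.5 mg/L as Cl₂.
(b) Cl₂ equivalent needed: 2.5 mg/L × 128,312 L = 320,800 mg = 320.8 g.
(b) Product at 72.5% available chlorine: 320.8 / 0.725 = 442.5 g.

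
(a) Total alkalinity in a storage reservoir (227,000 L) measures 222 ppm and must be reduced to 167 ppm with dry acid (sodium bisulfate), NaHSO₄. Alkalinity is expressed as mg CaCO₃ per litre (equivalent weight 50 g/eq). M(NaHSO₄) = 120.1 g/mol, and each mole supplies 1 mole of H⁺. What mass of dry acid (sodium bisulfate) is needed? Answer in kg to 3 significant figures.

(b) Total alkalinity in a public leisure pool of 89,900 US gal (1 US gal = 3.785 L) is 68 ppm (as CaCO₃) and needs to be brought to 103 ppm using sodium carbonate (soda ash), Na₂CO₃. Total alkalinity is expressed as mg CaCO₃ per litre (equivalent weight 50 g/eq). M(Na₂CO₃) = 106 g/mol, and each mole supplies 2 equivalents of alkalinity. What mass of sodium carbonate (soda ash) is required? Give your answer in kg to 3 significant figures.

(a) 30.0 kg; (b) 12.6 kg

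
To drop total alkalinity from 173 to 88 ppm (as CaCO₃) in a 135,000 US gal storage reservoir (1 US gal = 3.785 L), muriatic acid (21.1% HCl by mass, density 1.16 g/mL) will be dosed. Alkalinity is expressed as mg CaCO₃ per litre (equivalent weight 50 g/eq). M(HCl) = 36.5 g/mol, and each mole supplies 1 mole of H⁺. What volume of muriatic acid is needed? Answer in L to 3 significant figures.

130 L

Volume: 135,000 US gal × 3.785 L/gal = 510,975 L.
Alkalinity to neutralize: (173 − 88) = 85 mg/L as CaCO₃ × 510,975 L = 43,430 g as CaCO₃.
Equivalents of H⁺ required: 43,430 ÷ 50 g/eq = 868.7 eq = 868.7 mol HCl.
Mass of HCl: 868.7 × 36.5 = 31,710 g.
Mass of 21.1% solution: 31,710 / 0.211 = 150,300 g.
Volume: 150,300 g ÷ 1.16 g/mL = 129,500 mL.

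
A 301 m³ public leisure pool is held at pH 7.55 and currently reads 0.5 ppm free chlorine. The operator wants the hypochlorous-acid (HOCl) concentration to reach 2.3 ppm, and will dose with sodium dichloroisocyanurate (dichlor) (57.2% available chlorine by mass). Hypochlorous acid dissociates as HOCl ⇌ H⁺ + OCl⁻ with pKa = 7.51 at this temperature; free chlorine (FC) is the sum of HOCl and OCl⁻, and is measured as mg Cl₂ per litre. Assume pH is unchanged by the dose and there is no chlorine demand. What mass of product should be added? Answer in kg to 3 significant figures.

2.27 kg

Volume: 301 m³ = 301,000 L.
[OCl⁻]/[HOCl] = 10^(pH − pKa) = 10^(7.55 − 7.51) = 1.096; fraction as HOCl = 1/(1 + 1.096) = 0.477.
Free chlorine required for 2.3 ppm HOCl: 2.3 / 0.477 = 4.822 ppm.
FC to add: 4.822 − 0.5 = 4.322 mg/L as Cl₂.
Cl₂ equivalent: 4.322 mg/L × 301,000 L = 1301 g.
Product at 57.2% available Cl: 1301 / 0.572 = 2274 g.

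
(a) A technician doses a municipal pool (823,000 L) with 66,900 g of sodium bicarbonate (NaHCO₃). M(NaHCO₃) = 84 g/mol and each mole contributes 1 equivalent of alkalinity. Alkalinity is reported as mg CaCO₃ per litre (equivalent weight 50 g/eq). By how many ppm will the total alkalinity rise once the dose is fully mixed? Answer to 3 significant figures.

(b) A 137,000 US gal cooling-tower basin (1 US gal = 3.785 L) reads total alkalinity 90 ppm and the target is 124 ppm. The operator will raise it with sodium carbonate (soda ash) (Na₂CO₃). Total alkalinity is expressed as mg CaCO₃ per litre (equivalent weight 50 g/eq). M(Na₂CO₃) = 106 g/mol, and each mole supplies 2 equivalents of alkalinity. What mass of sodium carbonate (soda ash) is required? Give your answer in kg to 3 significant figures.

(a) 48.4 ppm; (b) 18.7 kg

(a) Moles of NaHCO₃: 66,900 g ÷ 84 g/mol = 796.4 mol → 796.4 eq of alkalinity.
(a) As CaCO₃: 796.4 eq × 50 g/eq = 39,820 g.
(a) Rise: 39,820 g / 823,000 L × 1000 = 48.39 mg/L.

(b) Volume: 137,000 US gal × 3.785 L/gal = 518,545 L.
(b) Alkalinity to add: (124 − 90) = 34 mg/L as CaCO₃ × 518,545 L = 17,630 g as CaCO₃.
(b) Equivalents: 17,630 g ÷ 50 g/eq = 352.6 eq.
(b) Each mole of Na₂CO₃ supplies 2 eq, so 352.6 / 2 = 176.3 mol.
(b) Mass: 176.3 mol × 106 g/mol = 18,690 g.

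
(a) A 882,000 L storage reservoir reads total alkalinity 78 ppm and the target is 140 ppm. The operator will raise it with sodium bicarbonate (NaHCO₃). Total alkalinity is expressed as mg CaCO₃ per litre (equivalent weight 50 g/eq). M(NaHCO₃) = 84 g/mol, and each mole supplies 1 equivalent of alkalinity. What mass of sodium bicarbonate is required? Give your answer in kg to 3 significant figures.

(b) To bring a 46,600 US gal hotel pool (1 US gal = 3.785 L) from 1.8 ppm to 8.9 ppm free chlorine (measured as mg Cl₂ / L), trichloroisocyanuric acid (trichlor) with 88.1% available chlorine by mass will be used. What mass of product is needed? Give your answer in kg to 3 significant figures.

(a) 91.9 kg; (b) 1.42 kg

(a) Alkalinity to add: (140 − 78) = 62 mg/L as CaCO₃ × 882,000 L = 54,680 g as CaCO₃.
(a) Equivalents: 54,680 g ÷ 50 g/eq = 1094 eq.
(a) NaHCO₃ supplies 1 eq per mole → 1094 mol.
(a) Mass: 1094 mol × 84 g/mol = 91,870 g.

(b) Volume: 46,600 US gal × 3.785 L/gal = 176,381 L.
(b) Chlorine deficit: 8.9 − 1.8 = 7.1 ppm = 7.1 mg/L as Cl₂.
(b) Cl₂ equivalent needed: 7.1 mg/L × 176,381 L = 1,252,000 mg = 1252 g.
(b) Product at 88.1% available chlorine: 1252 / 0.881 = 1421 g.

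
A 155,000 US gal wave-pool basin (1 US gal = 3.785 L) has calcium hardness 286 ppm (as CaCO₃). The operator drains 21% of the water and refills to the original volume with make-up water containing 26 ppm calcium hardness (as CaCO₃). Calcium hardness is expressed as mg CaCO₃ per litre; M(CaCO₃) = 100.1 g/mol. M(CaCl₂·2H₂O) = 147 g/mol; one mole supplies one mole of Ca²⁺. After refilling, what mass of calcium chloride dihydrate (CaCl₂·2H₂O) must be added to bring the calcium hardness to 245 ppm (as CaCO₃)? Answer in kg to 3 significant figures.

11.7 kg

Volume: 155,000 US gal × 3.785 L/gal = 586,675 L.
After draining 21% and refilling: 286 × 0.79 + 26 × 0.21 = 231.4 ppm.
Deficit to target: 245 − 231.4 = 13.6 mg/L.
As CaCO₃: 13.6 mg/L × 586,675 L = 7979 g; ÷ 100.1 = 79.71 mol Ca²⁺.
Mass: 79.71 × 147 = 11,720 g.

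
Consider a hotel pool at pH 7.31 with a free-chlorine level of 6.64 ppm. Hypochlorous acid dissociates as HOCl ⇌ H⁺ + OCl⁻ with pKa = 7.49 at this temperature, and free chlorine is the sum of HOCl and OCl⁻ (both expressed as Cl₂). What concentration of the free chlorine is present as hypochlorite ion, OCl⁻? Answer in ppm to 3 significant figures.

2.64 ppm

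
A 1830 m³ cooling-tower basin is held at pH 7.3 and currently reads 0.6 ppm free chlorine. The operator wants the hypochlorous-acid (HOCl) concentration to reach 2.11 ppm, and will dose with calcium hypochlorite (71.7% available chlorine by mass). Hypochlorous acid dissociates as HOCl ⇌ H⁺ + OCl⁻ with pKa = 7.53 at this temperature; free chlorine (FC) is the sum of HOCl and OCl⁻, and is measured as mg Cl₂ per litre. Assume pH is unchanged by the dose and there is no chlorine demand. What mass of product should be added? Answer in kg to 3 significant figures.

7.03 kg

Volume: 1830 m³ = 1,830,000 L.
[OCl⁻]/[HOCl] = 10^(pH − pKa) = 10^(7.3 − 7.53) = 0.5888; fraction as HOCl = 1/(1 + 0.5888) = 0.6294.
Free chlorine required for 2.11 ppm HOCl: 2.11 / 0.6294 = 3.352 ppm.
FC to add: 3.352 − 0.6 = 2.752 mg/L as Cl₂.
Cl₂ equivalent: 2.752 mg/L × 1,830,000 L = 5037 g.
Product at 71.7% available Cl: 5037 / 0.717 = 7025 g.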